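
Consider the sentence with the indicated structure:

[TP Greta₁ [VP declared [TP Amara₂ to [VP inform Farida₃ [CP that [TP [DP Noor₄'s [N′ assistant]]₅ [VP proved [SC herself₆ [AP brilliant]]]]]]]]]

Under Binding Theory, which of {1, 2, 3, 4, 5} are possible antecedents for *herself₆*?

*herself* is an anaphor, so Principle A applies: it must be bound in its binding domain.
Binding domain of *herself₆*: the embedded TP, whose subject is [Noor₄'s assistant]₅.
*Greta₁* c-commands the anaphor but is outside its binding domain → cannot satisfy Principle A.
*Amara₂* c-commands the anaphor but is outside its binding domain → cannot satisfy Principle A.
*Farida₃* c-commands the anaphor but is outside its binding domain → cannot satisfy Principle A.
*Noor₄* does not c-command the anaphor → cannot bind it.
*[Noor₄'s assistant]₅* c-commands the anaphor within its binding domain → licit binder.

{5}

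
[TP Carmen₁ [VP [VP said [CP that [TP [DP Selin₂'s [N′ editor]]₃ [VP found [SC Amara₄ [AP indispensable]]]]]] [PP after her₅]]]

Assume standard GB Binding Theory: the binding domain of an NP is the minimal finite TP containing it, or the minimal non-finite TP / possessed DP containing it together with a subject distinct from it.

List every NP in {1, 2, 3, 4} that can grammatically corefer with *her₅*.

{2, 3, 4}

*her* is a pronoun, so Principle B applies: it must be free in its binding domain.
Binding domain of *her₅*: the matrix TP, whose subject is Carmen₁.
*Carmen₁* c-commands the pronoun within its binding domain → coindexation would violate Principle B.
*Selin₂* and the pronoun do not c-command one another → neither Principle B nor Principle C is at stake; coindexation permitted.
*[Selin₂'s editor]₃* and the pronoun do not c-command one another → neither Principle B nor Principle C is at stake; coindexation permitted.
*Amara₄* and the pronoun do not c-command one another → neither Principle B nor Principle C is at stake; coindexation permitted.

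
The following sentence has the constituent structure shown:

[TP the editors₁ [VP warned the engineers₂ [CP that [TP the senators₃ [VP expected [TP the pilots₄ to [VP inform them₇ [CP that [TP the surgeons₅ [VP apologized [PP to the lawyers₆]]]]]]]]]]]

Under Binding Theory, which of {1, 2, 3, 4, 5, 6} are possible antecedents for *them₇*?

*them* is a pronoun, so Principle B applies: it must be free in its binding domain.
Binding domain of *them₇*: the embedded TP, whose subject is the pilots₄.
*the editors₁* c-commands the pronoun but from outside its binding domain, and is not c-commanded by it → coindexation permitted.
*the engineers₂* c-commands the pronoun but from outside its binding domain, and is not c-commanded by it → coindexation permitted.
*the senators₃* c-commands the pronoun but from outside its binding domain, and is not c-commanded by it → coindexation permitted.
*the pilots₄* c-commands the pronoun within its binding domain → coindexation would violate Principle B.
*the surgeons₅*: the pronoun c-commands this R-expression → coindexation would violate Principle C on *the surgeons₅*.
*the lawyers₆*: the pronoun c-commands this R-expression → coindexation would violate Principle C on *the lawyers₆*.

{1, 2, 3}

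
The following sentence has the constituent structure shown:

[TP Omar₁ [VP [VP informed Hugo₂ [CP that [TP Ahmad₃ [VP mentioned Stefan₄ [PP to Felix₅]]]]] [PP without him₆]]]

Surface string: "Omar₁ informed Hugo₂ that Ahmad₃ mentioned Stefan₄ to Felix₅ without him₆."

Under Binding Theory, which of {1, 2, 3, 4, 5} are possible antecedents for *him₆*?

{2, 3, 4, 5}

*him* is a pronoun, so Principle B applies: it must be free in its binding domain.
Binding domain of *him₆*: the matrix TP, whose subject is Omar₁.
*Omar₁* c-commands the pronoun within its binding domain → coindexation would violate Principle B.
*Hugo₂* and the pronoun do not c-command one another → neither Principle B nor Principle C is at stake; coindexation permitted.
*Ahmad₃* and the pronoun do not c-command one another → neither Principle B nor Principle C is at stake; coindexation permitted.
*Stefan₄* and the pronoun do not c-command one another → neither Principle B nor Principle C is at stake; coindexation permitted.
*Felix₅* and the pronoun do not c-command one another → neither Principle B nor Principle C is at stake; coindexation permitted.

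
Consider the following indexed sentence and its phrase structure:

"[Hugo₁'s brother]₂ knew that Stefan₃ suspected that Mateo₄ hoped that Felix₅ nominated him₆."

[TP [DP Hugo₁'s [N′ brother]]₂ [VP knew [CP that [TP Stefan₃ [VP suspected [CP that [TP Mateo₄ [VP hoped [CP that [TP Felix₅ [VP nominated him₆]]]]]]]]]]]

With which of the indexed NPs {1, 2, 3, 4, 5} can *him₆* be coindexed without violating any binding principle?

*him* is a pronoun, so Principle B applies: it must be free in its binding domain.
Binding domain of *him₆*: the embedded TP, whose subject is Felix₅.
*Hugo₁* and the pronoun do not c-command one another → neither Principle B nor Principle C is at stake; coindexation permitted.
*[Hugo₁'s brother]₂* c-commands the pronoun but from outside its binding domain, and is not c-commanded by it → coindexation permitted.
*Stefan₃* c-commands the pronoun but from outside its binding domain, and is not c-commanded by it → coindexation permitted.
*Mateo₄* c-commands the pronoun but from outside its binding domain, and is not c-commanded by it → coindexation permitted.
*Felix₅* c-commands the pronoun within its binding domain → coindexation would violate Principle B.

{1, 2, 3, 4}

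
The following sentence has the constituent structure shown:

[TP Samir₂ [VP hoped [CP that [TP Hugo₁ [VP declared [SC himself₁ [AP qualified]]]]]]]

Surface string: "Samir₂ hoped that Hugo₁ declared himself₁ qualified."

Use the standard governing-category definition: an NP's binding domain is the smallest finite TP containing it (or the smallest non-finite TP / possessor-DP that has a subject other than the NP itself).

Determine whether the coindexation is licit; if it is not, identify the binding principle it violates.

The two coindexed NPs are *Hugo₁* and *himself₁*.
*himself₁* is an anaphor; its binding domain is the embedded TP, whose subject is Hugo₁. *Hugo₁* c-commands it within that domain and shares its index, so Principle A is satisfied.
*Hugo₁* is an R-expression; *himself₁* does not c-command it, and no other NP shares its index, so Principle C is satisfied.
All principles are respected.

grammatical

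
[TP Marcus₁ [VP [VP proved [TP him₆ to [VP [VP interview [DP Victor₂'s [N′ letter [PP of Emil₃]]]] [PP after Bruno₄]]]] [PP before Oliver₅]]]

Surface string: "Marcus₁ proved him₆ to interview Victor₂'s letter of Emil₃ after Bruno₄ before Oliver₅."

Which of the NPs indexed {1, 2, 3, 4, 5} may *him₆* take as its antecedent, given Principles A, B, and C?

{5}

*him* is a pronoun, so Principle B applies: it must be free in its binding domain.
Binding domain of *him₆*: the matrix TP, whose subject is Marcus₁.
*Marcus₁* c-commands the pronoun within its binding domain → coindexation would violate Principle B.
*Victor₂*: the pronoun c-commands this R-expression → coindexation would violate Principle C on *Victor₂*.
*Emil₃*: the pronoun c-commands this R-expression → coindexation would violate Principle C on *Emil₃*.
*Bruno₄*: the pronoun c-commands this R-expression → coindexation would violate Principle C on *Bruno₄*.
*Oliver₅* and the pronoun do not c-command one another → neither Principle B nor Principle C is at stake; coindexation permitted.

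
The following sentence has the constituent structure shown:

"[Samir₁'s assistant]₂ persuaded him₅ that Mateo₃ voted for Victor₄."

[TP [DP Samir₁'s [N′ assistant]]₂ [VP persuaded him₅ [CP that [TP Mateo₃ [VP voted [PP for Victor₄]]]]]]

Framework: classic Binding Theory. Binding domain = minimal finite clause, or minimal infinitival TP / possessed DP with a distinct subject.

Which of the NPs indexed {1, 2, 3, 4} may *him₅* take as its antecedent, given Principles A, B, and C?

{1}

*him* is a pronoun, so Principle B applies: it must be free in its binding domain.
Binding domain of *him₅*: the matrix TP, whose subject is [Samir₁'s assistant]₂.
*Samir₁* and the pronoun do not c-command one another → neither Principle B nor Principle C is at stake; coindexation permitted.
*[Samir₁'s assistant]₂* c-commands the pronoun within its binding domain → coindexation would violate Principle B.
*Mateo₃*: the pronoun c-commands this R-expression → coindexation would violate Principle C on *Mateo₃*.
*Victor₄*: the pronoun c-commands this R-expression → coindexation would violate Principle C on *Victor₄*.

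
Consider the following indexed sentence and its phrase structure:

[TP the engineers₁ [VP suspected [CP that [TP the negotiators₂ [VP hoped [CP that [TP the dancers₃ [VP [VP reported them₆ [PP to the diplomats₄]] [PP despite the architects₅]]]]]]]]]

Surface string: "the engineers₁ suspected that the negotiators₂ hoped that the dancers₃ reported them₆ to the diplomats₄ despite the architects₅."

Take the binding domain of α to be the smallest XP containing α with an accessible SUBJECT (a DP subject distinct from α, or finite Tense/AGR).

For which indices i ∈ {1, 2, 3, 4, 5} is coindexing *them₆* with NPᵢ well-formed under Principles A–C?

{1, 2, 5}

*them* is a pronoun, so Principle B applies: it must be free in its binding domain.
Binding domain of *them₆*: the embedded TP, whose subject is the dancers₃.
*the engineers₁* c-commands the pronoun but from outside its binding domain, and is not c-commanded by it → coindexation permitted.
*the negotiators₂* c-commands the pronoun but from outside its binding domain, and is not c-commanded by it → coindexation permitted.
*the dancers₃* c-commands the pronoun within its binding domain → coindexation would violate Principle B.
*the diplomats₄*: the pronoun c-commands this R-expression → coindexation would violate Principle C on *the diplomats₄*.
*the architects₅* and the pronoun do not c-command one another → neither Principle B nor Principle C is at stake; coindexation permitted.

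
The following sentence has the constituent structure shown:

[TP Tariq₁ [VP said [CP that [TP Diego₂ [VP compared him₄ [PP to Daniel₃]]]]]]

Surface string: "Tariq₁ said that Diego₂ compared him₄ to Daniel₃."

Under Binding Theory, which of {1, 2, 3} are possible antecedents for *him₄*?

*him* is a pronoun, so Principle B applies: it must be free in its binding domain.
Binding domain of *him₄*: the embedded TP, whose subject is Diego₂.
*Tariq₁* c-commands the pronoun but from outside its binding domain, and is not c-commanded by it → coindexation permitted.
*Diego₂* c-commands the pronoun within its binding domain → coindexation would violate Principle B.
*Daniel₃*: the pronoun c-commands this R-expression → coindexation would violate Principle C on *Daniel₃*.

{1}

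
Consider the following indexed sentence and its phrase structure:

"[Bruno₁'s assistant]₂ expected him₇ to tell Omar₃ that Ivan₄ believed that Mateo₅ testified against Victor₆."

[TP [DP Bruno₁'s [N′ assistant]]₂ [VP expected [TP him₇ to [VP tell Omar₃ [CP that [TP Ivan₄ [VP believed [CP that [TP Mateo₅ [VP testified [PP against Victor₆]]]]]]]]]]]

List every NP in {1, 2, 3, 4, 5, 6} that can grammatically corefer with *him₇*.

{1}

*him* is a pronoun, so Principle B applies: it must be free in its binding domain.
Binding domain of *him₇*: the matrix TP, whose subject is [Bruno₁'s assistant]₂.
*Bruno₁* and the pronoun do not c-command one another → neither Principle B nor Principle C is at stake; coindexation permitted.
*[Bruno₁'s assistant]₂* c-commands the pronoun within its binding domain → coindexation would violate Principle B.
*Omar₃*: the pronoun c-commands this R-expression → coindexation would violate Principle C on *Omar₃*.
*Ivan₄*: the pronoun c-commands this R-expression → coindexation would violate Principle C on *Ivan₄*.
*Mateo₅*: the pronoun c-commands this R-expression → coindexation would violate Principle C on *Mateo₅*.
*Victor₆*: the pronoun c-commands this R-expression → coindexation would violate Principle C on *Victor₆*.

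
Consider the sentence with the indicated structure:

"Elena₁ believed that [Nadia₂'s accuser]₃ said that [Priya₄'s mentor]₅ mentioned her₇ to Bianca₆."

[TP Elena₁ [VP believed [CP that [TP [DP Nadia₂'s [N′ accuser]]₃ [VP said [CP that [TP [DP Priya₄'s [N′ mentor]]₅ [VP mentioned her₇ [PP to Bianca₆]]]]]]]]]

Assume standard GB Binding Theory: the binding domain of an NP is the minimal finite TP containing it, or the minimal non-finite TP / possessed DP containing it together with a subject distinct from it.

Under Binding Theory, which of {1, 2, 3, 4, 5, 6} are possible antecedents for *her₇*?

{1, 2, 3, 4}

*her* is a pronoun, so Principle B applies: it must be free in its binding domain.
Binding domain of *her₇*: the embedded TP, whose subject is [Priya₄'s mentor]₅.
*Elena₁* c-commands the pronoun but from outside its binding domain, and is not c-commanded by it → coindexation permitted.
*Nadia₂* and the pronoun do not c-command one another → neither Principle B nor Principle C is at stake; coindexation permitted.
*[Nadia₂'s accuser]₃* c-commands the pronoun but from outside its binding domain, and is not c-commanded by it → coindexation permitted.
*Priya₄* and the pronoun do not c-command one another → neither Principle B nor Principle C is at stake; coindexation permitted.
*[Priya₄'s mentor]₅* c-commands the pronoun within its binding domain → coindexation would violate Principle B.
*Bianca₆*: the pronoun c-commands this R-expression → coindexation would violate Principle C on *Bianca₆*.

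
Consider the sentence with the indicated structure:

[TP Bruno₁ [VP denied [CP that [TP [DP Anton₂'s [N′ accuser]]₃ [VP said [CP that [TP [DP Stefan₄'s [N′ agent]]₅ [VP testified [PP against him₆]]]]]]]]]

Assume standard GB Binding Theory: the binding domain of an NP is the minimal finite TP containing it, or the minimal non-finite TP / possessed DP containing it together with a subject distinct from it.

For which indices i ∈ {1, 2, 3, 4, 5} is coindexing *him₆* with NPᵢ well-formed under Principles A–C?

*him* is a pronoun, so Principle B applies: it must be free in its binding domain.
Binding domain of *him₆*: the embedded TP, whose subject is [Stefan₄'s agent]₅.
*Bruno₁* c-commands the pronoun but from outside its binding domain, and is not c-commanded by it → coindexation permitted.
*Anton₂* and the pronoun do not c-command one another → neither Principle B nor Principle C is at stake; coindexation permitted.
*[Anton₂'s accuser]₃* c-commands the pronoun but from outside its binding domain, and is not c-commanded by it → coindexation permitted.
*Stefan₄* and the pronoun do not c-command one another → neither Principle B nor Principle C is at stake; coindexation permitted.
*[Stefan₄'s agent]₅* c-commands the pronoun within its binding domain → coindexation would violate Principle B.

{1, 2, 3, 4}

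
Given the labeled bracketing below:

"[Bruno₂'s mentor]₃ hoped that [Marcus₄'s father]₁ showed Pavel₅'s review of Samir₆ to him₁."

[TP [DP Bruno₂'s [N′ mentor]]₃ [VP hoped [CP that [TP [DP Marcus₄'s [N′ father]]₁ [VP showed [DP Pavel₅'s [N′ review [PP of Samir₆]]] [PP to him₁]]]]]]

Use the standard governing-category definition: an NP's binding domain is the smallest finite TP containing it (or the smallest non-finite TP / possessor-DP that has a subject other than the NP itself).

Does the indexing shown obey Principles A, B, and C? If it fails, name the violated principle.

The two coindexed NPs are *[Marcus₄'s father]₁* and *him₁*.
*him₁* is a pronoun. Its binding domain is the embedded TP, whose subject is [Marcus₄'s father]₁.
*[Marcus₄'s father]₁* c-commands it within that domain and carries the same index.
The pronoun is locally bound → Principle B violation.

Principle B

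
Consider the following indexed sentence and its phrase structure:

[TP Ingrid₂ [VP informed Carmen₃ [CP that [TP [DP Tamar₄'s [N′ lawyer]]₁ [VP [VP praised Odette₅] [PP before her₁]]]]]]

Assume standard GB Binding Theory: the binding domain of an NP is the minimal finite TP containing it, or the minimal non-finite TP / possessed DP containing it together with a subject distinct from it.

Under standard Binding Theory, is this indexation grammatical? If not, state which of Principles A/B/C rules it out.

The two coindexed NPs are *[Tamar₄'s lawyer]₁* and *her₁*.
*her₁* is a pronoun. Its binding domain is the embedded TP, whose subject is [Tamar₄'s lawyer]₁.
*[Tamar₄'s lawyer]₁* c-commands it within that domain and carries the same index.
The pronoun is locally bound → Principle B violation.

Principle B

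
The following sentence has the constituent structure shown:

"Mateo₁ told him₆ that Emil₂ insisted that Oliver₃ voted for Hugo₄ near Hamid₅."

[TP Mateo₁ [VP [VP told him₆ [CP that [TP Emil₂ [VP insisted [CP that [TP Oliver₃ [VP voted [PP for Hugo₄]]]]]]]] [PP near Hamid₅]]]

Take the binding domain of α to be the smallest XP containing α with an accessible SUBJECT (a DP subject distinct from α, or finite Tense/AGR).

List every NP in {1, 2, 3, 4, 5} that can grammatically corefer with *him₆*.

{5}

*him* is a pronoun, so Principle B applies: it must be free in its binding domain.
Binding domain of *him₆*: the matrix TP, whose subject is Mateo₁.
*Mateo₁* c-commands the pronoun within its binding domain → coindexation would violate Principle B.
*Emil₂*: the pronoun c-commands this R-expression → coindexation would violate Principle C on *Emil₂*.
*Oliver₃*: the pronoun c-commands this R-expression → coindexation would violate Principle C on *Oliver₃*.
*Hugo₄*: the pronoun c-commands this R-expression → coindexation would violate Principle C on *Hugo₄*.
*Hamid₅* and the pronoun do not c-command one another → neither Principle B nor Principle C is at stake; coindexation permitted.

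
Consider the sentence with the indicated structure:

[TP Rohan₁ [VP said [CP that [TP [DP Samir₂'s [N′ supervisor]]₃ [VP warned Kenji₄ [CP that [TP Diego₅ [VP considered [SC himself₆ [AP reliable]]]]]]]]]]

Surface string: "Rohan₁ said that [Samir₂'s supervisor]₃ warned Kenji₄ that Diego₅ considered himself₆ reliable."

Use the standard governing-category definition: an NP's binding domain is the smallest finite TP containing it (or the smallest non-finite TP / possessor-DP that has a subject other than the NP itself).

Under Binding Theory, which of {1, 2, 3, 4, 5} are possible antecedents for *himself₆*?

{5}

*himself* is an anaphor, so Principle A applies: it must be bound in its binding domain.
Binding domain of *himself₆*: the embedded TP, whose subject is Diego₅.
*Rohan₁* c-commands the anaphor but is outside its binding domain → cannot satisfy Principle A.
*Samir₂* does not c-command the anaphor → cannot bind it.
*[Samir₂'s supervisor]₃* c-commands the anaphor but is outside its binding domain → cannot satisfy Principle A.
*Kenji₄* c-commands the anaphor but is outside its binding domain → cannot satisfy Principle A.
*Diego₅* c-commands the anaphor within its binding domain → licit binder.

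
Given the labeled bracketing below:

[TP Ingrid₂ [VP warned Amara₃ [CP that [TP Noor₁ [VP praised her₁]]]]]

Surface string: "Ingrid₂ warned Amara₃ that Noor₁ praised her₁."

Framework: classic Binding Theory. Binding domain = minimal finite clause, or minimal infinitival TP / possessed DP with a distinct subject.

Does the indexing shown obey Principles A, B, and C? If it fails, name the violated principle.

Principle B

The two coindexed NPs are *Noor₁* and *her₁*.
*her₁* is a pronoun. Its binding domain is the embedded TP, whose subject is Noor₁.
*Noor₁* c-commands it within that domain and carries the same index.
The pronoun is locally bound → Principle B violation.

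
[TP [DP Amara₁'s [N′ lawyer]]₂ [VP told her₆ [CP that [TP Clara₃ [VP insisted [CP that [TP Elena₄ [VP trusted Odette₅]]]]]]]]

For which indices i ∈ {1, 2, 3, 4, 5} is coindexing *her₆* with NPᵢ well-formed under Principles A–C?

*her* is a pronoun, so Principle B applies: it must be free in its binding domain.
Binding domain of *her₆*: the matrix TP, whose subject is [Amara₁'s lawyer]₂.
*Amara₁* and the pronoun do not c-command one another → neither Principle B nor Principle C is at stake; coindexation permitted.
*[Amara₁'s lawyer]₂* c-commands the pronoun within its binding domain → coindexation would violate Principle B.
*Clara₃*: the pronoun c-commands this R-expression → coindexation would violate Principle C on *Clara₃*.
*Elena₄*: the pronoun c-commands this R-expression → coindexation would violate Principle C on *Elena₄*.
*Odette₅*: the pronoun c-commands this R-expression → coindexation would violate Principle C on *Odette₅*.

{1}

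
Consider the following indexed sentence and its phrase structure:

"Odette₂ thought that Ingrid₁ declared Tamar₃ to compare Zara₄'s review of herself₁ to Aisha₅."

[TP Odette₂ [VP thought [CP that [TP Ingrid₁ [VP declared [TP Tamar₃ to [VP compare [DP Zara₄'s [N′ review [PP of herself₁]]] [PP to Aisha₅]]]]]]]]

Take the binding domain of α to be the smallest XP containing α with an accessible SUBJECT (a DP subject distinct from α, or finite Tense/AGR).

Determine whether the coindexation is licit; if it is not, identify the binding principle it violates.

Principle A

The two coindexed NPs are *Ingrid₁* and *herself₁*.
*herself₁* is an anaphor. Principle A requires it to be bound within its binding domain — the possessed DP, whose subject is Zara₄.
Within that domain it is c-commanded by *Zara₄*, which does not share its index.
*Ingrid₁* does c-command the anaphor, but from outside its binding domain.
The anaphor is unbound in its domain → Principle A violation.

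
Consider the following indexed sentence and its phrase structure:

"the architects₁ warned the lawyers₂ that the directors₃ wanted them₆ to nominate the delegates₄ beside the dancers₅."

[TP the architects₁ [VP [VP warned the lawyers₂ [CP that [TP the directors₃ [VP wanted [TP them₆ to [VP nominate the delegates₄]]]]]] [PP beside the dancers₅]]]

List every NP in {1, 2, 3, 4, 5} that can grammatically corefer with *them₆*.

*them* is a pronoun, so Principle B applies: it must be free in its binding domain.
Binding domain of *them₆*: the embedded TP, whose subject is the directors₃.
*the architects₁* c-commands the pronoun but from outside its binding domain, and is not c-commanded by it → coindexation permitted.
*the lawyers₂* c-commands the pronoun but from outside its binding domain, and is not c-commanded by it → coindexation permitted.
*the directors₃* c-commands the pronoun within its binding domain → coindexation would violate Principle B.
*the delegates₄*: the pronoun c-commands this R-expression → coindexation would violate Principle C on *the delegates₄*.
*the dancers₅* and the pronoun do not c-command one another → neither Principle B nor Principle C is at stake; coindexation permitted.

{1, 2, 5}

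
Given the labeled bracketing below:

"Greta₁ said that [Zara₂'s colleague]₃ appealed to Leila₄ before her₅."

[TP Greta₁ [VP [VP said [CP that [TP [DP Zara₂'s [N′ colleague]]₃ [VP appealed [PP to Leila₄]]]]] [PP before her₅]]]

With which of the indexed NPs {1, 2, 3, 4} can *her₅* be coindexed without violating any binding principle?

{2, 3, 4}

*her* is a pronoun, so Principle B applies: it must be free in its binding domain.
Binding domain of *her₅*: the matrix TP, whose subject is Greta₁.
*Greta₁* c-commands the pronoun within its binding domain → coindexation would violate Principle B.
*Zara₂* and the pronoun do not c-command one another → neither Principle B nor Principle C is at stake; coindexation permitted.
*[Zara₂'s colleague]₃* and the pronoun do not c-command one another → neither Principle B nor Principle C is at stake; coindexation permitted.
*Leila₄* and the pronoun do not c-command one another → neither Principle B nor Principle C is at stake; coindexation permitted.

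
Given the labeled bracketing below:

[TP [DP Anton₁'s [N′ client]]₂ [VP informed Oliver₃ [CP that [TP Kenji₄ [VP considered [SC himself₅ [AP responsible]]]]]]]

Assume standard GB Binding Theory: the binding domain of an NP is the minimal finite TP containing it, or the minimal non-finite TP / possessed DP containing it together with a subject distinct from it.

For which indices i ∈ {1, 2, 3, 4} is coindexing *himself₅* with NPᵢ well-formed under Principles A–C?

*himself* is an anaphor, so Principle A applies: it must be bound in its binding domain.
Binding domain of *himself₅*: the embedded TP, whose subject is Kenji₄.
*Anton₁* does not c-command the anaphor → cannot bind it.
*[Anton₁'s client]₂* c-commands the anaphor but is outside its binding domain → cannot satisfy Principle A.
*Oliver₃* c-commands the anaphor but is outside its binding domain → cannot satisfy Principle A.
*Kenji₄* c-commands the anaphor within its binding domain → licit binder.

{4}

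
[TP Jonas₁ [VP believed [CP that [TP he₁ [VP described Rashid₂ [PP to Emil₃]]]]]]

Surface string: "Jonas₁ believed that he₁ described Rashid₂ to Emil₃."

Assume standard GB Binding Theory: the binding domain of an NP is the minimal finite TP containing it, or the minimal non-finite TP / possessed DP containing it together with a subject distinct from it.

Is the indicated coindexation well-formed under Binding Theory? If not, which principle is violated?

grammatical

The two coindexed NPs are *Jonas₁* and *he₁*.
*he₁* is a pronoun; nothing c-commands it within its binding domain (the embedded TP.), so Principle B holds trivially.
*Jonas₁* is an R-expression; *he₁* does not c-command it, and no other NP shares its index, so Principle C is satisfied.
All principles are respected.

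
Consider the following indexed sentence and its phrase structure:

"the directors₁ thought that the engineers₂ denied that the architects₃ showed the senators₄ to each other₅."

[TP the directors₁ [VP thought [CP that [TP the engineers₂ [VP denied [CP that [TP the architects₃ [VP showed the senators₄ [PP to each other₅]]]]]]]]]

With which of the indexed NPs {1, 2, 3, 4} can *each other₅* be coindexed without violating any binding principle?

{3, 4}

*each other* is an anaphor, so Principle A applies: it must be bound in its binding domain.
Binding domain of *each other₅*: the embedded TP, whose subject is the architects₃.
*the directors₁* c-commands the anaphor but is outside its binding domain → cannot satisfy Principle A.
*the engineers₂* c-commands the anaphor but is outside its binding domain → cannot satisfy Principle A.
*the architects₃* c-commands the anaphor within its binding domain → licit binder.
*the senators₄* c-commands the anaphor within its binding domain → licit binder.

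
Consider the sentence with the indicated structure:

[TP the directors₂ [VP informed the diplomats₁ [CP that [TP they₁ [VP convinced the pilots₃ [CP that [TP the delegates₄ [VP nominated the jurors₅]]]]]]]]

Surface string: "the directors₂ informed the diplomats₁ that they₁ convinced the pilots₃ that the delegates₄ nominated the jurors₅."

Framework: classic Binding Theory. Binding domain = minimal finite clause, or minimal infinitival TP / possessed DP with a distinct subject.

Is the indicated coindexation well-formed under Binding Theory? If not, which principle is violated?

The two coindexed NPs are *the diplomats₁* and *they₁*.
*they₁* is a pronoun; nothing c-commands it within its binding domain (the embedded TP.), so Principle B holds trivially.
*the diplomats₁* is an R-expression; *they₁* does not c-command it, and no other NP shares its index, so Principle C is satisfied.
All principles are respected.

grammatical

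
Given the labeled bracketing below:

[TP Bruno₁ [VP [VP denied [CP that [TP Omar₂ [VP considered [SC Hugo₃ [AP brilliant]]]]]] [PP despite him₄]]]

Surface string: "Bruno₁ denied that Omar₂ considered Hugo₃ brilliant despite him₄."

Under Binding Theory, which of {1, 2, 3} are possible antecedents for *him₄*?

{2, 3}

*him* is a pronoun, so Principle B applies: it must be free in its binding domain.
Binding domain of *him₄*: the matrix TP, whose subject is Bruno₁.
*Bruno₁* c-commands the pronoun within its binding domain → coindexation would violate Principle B.
*Omar₂* and the pronoun do not c-command one another → neither Principle B nor Principle C is at stake; coindexation permitted.
*Hugo₃* and the pronoun do not c-command one another → neither Principle B nor Principle C is at stake; coindexation permitted.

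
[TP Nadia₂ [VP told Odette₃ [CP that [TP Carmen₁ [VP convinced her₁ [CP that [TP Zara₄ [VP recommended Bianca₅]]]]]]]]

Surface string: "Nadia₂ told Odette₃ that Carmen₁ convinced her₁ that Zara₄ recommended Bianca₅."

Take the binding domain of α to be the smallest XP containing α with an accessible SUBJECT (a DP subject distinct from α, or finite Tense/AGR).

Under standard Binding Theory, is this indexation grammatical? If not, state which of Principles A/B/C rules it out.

Principle B

The two coindexed NPs are *Carmen₁* and *her₁*.
*her₁* is a pronoun. Its binding domain is the embedded TP, whose subject is Carmen₁.
*Carmen₁* c-commands it within that domain and carries the same index.
The pronoun is locally bound → Principle B violation.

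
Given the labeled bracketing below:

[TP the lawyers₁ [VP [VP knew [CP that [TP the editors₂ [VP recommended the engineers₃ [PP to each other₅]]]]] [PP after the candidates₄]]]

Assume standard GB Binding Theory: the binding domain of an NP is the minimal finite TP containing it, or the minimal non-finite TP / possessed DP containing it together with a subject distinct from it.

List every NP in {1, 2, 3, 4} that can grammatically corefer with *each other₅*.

*each other* is an anaphor, so Principle A applies: it must be bound in its binding domain.
Binding domain of *each other₅*: the embedded TP, whose subject is the editors₂.
*the lawyers₁* c-commands the anaphor but is outside its binding domain → cannot satisfy Principle A.
*the editors₂* c-commands the anaphor within its binding domain → licit binder.
*the engineers₃* c-commands the anaphor within its binding domain → licit binder.
*the candidates₄* does not c-command the anaphor → cannot bind it.

{2, 3}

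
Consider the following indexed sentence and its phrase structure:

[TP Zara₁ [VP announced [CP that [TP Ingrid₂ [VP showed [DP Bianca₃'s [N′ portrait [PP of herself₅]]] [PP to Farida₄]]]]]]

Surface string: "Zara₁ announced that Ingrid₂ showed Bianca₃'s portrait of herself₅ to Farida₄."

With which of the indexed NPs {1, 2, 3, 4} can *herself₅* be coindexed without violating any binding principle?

{3}

*herself* is an anaphor, so Principle A applies: it must be bound in its binding domain.
Binding domain of *herself₅*: the possessed DP, whose subject is Bianca₃.
*Zara₁* c-commands the anaphor but is outside its binding domain → cannot satisfy Principle A.
*Ingrid₂* c-commands the anaphor but is outside its binding domain → cannot satisfy Principle A.
*Bianca₃* c-commands the anaphor within its binding domain → licit binder.
*Farida₄* does not c-command the anaphor → cannot bind it.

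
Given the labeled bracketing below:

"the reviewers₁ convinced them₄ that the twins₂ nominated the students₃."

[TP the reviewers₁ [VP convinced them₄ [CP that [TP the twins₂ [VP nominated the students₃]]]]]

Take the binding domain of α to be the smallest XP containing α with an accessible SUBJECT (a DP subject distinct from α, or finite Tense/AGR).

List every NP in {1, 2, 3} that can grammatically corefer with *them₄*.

*them* is a pronoun, so Principle B applies: it must be free in its binding domain.
Binding domain of *them₄*: the matrix TP, whose subject is the reviewers₁.
*the reviewers₁* c-commands the pronoun within its binding domain → coindexation would violate Principle B.
*the twins₂*: the pronoun c-commands this R-expression → coindexation would violate Principle C on *the twins₂*.
*the students₃*: the pronoun c-commands this R-expression → coindexation would violate Principle C on *the students₃*.

none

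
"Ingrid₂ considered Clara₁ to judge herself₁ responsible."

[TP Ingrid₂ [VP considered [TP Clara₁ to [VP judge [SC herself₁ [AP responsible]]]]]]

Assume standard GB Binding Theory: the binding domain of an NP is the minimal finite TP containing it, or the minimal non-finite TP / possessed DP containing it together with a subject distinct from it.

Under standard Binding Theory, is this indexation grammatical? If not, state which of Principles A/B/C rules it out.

grammatical

The two coindexed NPs are *Clara₁* and *herself₁*.
*herself₁* is an anaphor; its binding domain is the embedded TP, whose subject is Clara₁. *Clara₁* c-commands it within that domain and shares its index, so Principle A is satisfied.
*Clara₁* is an R-expression; *herself₁* does not c-command it, and no other NP shares its index, so Principle C is satisfied.
All principles are respected.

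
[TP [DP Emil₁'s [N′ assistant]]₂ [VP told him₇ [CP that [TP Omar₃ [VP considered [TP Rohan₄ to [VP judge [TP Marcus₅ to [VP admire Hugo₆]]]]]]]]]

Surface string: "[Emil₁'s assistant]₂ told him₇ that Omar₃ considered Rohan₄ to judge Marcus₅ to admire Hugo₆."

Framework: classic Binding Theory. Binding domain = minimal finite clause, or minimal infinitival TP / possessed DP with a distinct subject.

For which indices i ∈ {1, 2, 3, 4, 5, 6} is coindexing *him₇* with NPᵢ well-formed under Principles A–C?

*him* is a pronoun, so Principle B applies: it must be free in its binding domain.
Binding domain of *him₇*: the matrix TP, whose subject is [Emil₁'s assistant]₂.
*Emil₁* and the pronoun do not c-command one another → neither Principle B nor Principle C is at stake; coindexation permitted.
*[Emil₁'s assistant]₂* c-commands the pronoun within its binding domain → coindexation would violate Principle B.
*Omar₃*: the pronoun c-commands this R-expression → coindexation would violate Principle C on *Omar₃*.
*Rohan₄*: the pronoun c-commands this R-expression → coindexation would violate Principle C on *Rohan₄*.
*Marcus₅*: the pronoun c-commands this R-expression → coindexation would violate Principle C on *Marcus₅*.
*Hugo₆*: the pronoun c-commands this R-expression → coindexation would violate Principle C on *Hugo₆*.

{1}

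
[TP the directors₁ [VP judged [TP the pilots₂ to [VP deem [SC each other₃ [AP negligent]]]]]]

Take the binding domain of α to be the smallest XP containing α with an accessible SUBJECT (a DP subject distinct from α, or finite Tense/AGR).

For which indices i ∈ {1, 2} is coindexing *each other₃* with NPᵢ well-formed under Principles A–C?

*each other* is an anaphor, so Principle A applies: it must be bound in its binding domain.
Binding domain of *each other₃*: the embedded TP, whose subject is the pilots₂.
*the directors₁* c-commands the anaphor but is outside its binding domain → cannot satisfy Principle A.
*the pilots₂* c-commands the anaphor within its binding domain → licit binder.

{2}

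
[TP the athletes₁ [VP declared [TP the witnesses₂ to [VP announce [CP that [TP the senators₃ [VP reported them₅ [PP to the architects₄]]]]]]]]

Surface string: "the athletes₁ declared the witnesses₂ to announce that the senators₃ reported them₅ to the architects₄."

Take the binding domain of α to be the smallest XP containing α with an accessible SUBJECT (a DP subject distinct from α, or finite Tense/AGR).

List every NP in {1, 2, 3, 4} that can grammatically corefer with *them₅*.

{1, 2}

*them* is a pronoun, so Principle B applies: it must be free in its binding domain.
Binding domain of *them₅*: the embedded TP, whose subject is the senators₃.
*the athletes₁* c-commands the pronoun but from outside its binding domain, and is not c-commanded by it → coindexation permitted.
*the witnesses₂* c-commands the pronoun but from outside its binding domain, and is not c-commanded by it → coindexation permitted.
*the senators₃* c-commands the pronoun within its binding domain → coindexation would violate Principle B.
*the architects₄*: the pronoun c-commands this R-expression → coindexation would violate Principle C on *the architects₄*.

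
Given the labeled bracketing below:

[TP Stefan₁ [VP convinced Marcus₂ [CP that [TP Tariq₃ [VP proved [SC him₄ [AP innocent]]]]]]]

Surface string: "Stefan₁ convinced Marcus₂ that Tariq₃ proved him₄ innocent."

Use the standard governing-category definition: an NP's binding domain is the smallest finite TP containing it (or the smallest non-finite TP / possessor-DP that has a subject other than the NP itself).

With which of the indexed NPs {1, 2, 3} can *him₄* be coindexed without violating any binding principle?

*him* is a pronoun, so Principle B applies: it must be free in its binding domain.
Binding domain of *him₄*: the embedded TP, whose subject is Tariq₃.
*Stefan₁* c-commands the pronoun but from outside its binding domain, and is not c-commanded by it → coindexation permitted.
*Marcus₂* c-commands the pronoun but from outside its binding domain, and is not c-commanded by it → coindexation permitted.
*Tariq₃* c-commands the pronoun within its binding domain → coindexation would violate Principle B.

{1, 2}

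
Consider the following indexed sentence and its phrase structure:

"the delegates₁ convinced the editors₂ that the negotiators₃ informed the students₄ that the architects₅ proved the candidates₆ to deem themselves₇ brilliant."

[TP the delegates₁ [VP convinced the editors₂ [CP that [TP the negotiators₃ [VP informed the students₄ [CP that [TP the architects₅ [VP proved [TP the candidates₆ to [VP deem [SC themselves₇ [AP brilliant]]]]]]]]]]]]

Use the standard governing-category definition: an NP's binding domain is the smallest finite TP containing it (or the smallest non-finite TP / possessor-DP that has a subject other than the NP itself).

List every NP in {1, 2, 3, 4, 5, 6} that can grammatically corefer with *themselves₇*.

*themselves* is an anaphor, so Principle A applies: it must be bound in its binding domain.
Binding domain of *themselves₇*: the embedded TP, whose subject is the candidates₆.
*the delegates₁* c-commands the anaphor but is outside its binding domain → cannot satisfy Principle A.
*the editors₂* c-commands the anaphor but is outside its binding domain → cannot satisfy Principle A.
*the negotiators₃* c-commands the anaphor but is outside its binding domain → cannot satisfy Principle A.
*the students₄* c-commands the anaphor but is outside its binding domain → cannot satisfy Principle A.
*the architects₅* c-commands the anaphor but is outside its binding domain → cannot satisfy Principle A.
*the candidates₆* c-commands the anaphor within its binding domain → licit binder.

{6}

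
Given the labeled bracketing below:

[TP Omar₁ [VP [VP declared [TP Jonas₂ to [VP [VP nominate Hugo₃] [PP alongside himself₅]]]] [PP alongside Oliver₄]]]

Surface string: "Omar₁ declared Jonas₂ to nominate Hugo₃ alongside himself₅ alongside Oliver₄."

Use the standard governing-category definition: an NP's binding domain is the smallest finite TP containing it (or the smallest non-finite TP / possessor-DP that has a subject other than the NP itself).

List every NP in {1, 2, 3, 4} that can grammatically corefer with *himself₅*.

{2}

*himself* is an anaphor, so Principle A applies: it must be bound in its binding domain.
Binding domain of *himself₅*: the embedded TP, whose subject is Jonas₂.
*Omar₁* c-commands the anaphor but is outside its binding domain → cannot satisfy Principle A.
*Jonas₂* c-commands the anaphor within its binding domain → licit binder.
*Hugo₃* does not c-command the anaphor → cannot bind it.
*Oliver₄* does not c-command the anaphor → cannot bind it.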